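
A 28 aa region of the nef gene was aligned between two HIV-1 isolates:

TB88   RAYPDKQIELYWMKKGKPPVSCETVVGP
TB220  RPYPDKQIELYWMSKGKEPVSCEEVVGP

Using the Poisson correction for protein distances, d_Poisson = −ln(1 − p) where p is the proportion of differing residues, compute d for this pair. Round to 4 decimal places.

0.1542

Mismatches occur at site 2 (A→P), site 14 (K→S), site 18 (P→E), site 24 (T→E).
p = 4/28 = 0.142857.
d = −ln(1 − 0.142857) = −ln(0.857143) = 0.1542.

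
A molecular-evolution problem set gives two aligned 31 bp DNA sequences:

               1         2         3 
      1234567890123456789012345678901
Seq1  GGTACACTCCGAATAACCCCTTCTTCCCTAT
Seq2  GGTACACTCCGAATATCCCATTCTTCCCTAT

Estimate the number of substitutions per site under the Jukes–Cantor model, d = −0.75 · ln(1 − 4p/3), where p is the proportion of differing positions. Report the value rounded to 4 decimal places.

Mismatches occur at site 16 (A→T), site 20 (C→A).
p = 2/31 = 0.064516.
d = −0.75 · ln(1 − (4/3)·0.064516) = −0.75 · ln(0.913979) = −0.75 · (-0.089948) = 0.0675.

0.0675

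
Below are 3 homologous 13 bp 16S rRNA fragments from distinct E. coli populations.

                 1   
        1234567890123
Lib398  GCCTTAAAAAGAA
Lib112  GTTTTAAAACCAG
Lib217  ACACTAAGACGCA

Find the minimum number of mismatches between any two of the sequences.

Pairwise Hamming distances:
  Lib398 vs Lib112: 5
  Lib398 vs Lib217: 6
  Lib112 vs Lib217: 8
The smallest is 5, between Lib398 and Lib112.

5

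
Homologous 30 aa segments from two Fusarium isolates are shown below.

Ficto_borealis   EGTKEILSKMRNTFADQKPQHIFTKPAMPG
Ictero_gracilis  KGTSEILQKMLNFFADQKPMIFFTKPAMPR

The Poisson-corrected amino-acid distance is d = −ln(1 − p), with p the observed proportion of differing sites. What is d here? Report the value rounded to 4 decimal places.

Mismatches occur at site 1 (E→K), site 4 (K→S), site 8 (S→Q), site 11 (R→L), site 13 (T→F), site 20 (Q→M), site 21 (H→I), site 22 (I→F), site 30 (G→R).
p = 9/30 = 0.300000.
d = −ln(1 − 0.300000) = −ln(0.700000) = 0.3567.

0.3567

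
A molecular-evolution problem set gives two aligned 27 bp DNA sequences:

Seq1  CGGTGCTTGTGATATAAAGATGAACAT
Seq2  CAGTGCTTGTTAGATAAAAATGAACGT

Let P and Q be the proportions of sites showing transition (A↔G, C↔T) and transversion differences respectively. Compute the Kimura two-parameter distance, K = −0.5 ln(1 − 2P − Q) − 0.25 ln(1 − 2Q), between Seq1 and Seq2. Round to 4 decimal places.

0.2158

Mismatches occur at site 2 (G/A, transition), site 11 (G/T, transversion), site 13 (T/G, transversion), site 19 (G/A, transition), site 26 (A/G, transition).
Of the 5 differences, 3 transitions and 2 transversions over 27 sites: P = 3/27 = 0.111111, Q = 2/27 = 0.074074.
d = −0.5·ln(0.703704) − 0.25·ln(0.851852) = −0.5·(-0.351397) − 0.25·(-0.160342) = 0.2158.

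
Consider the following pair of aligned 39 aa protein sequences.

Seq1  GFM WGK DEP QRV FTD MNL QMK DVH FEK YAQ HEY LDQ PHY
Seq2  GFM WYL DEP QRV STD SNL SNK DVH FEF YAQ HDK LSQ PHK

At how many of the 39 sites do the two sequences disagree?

11

The sequences differ at positions 5 (G/Y), 6 (K/L), 13 (F/S), 16 (M/S), 19 (Q/S), 20 (M/N), 27 (K/F), 32 (E/D), 33 (Y/K), 35 (D/S), 39 (Y/K).
That gives 11 mismatches out of 39 aligned sites, so the Hamming distance is 11.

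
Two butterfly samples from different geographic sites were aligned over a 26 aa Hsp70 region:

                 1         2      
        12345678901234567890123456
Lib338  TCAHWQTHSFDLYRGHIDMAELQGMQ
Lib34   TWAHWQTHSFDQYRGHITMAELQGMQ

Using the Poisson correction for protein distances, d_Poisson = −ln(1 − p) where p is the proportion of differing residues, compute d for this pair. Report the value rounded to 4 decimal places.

Differing sites — 2:C/W; 12:L/Q; 18:D/T.
p = 3/26 = 0.115385.
d = −ln(1 − 0.115385) = −ln(0.884615) = 0.1226.

0.1226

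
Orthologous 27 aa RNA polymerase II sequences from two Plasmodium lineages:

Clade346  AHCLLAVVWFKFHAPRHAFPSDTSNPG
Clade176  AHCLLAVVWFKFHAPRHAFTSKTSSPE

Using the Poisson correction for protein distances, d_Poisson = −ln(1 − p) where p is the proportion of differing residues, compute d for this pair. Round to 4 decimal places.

0.1603

Mismatches occur at site 20 (P↔T), site 22 (D↔K), site 25 (N↔S), site 27 (G↔E).
p = 4/27 = 0.148148.
d = −ln(1 − 0.148148) = −ln(0.851852) = 0.1603.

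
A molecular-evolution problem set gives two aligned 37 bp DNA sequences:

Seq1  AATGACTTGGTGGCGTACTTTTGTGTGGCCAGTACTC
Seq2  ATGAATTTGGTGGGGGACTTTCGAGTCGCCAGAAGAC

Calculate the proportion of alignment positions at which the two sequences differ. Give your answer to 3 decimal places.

0.324

Mismatches occur at site 2 (A↔T), site 3 (T↔G), site 4 (G↔A), site 6 (C↔T), site 14 (C↔G), site 16 (T↔G), site 22 (T↔C), site 24 (T↔A), site 27 (G↔C), site 33 (T↔A), site 35 (C↔G), site 36 (T↔A).
There are 12 differences over 37 sites, so p = 12/37 = 0.324.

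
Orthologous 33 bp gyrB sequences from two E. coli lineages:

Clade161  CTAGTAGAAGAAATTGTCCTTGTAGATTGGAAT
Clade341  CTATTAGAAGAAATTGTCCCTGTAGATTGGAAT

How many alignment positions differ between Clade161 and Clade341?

Mismatches occur at site 4 (G/T), site 20 (T/C).
That gives 2 mismatches out of 33 aligned sites, so the Hamming distance is 2.

2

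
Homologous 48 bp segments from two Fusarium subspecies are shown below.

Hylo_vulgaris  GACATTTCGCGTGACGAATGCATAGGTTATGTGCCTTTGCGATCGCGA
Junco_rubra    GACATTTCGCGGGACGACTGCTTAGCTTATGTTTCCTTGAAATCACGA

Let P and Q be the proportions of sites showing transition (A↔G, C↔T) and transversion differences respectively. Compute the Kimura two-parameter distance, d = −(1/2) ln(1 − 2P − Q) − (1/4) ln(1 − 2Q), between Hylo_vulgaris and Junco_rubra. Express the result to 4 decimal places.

0.2443

Mismatches occur at site 12 (T→G, transversion), site 18 (A→C, transversion), site 22 (A→T, transversion), site 26 (G→C, transversion), site 33 (G→T, transversion), site 34 (C→T, transition), site 36 (T→C, transition), site 40 (C→A, transversion), site 41 (G→A, transition), site 45 (G→A, transition).
Of the 10 differences, 4 transitions and 6 transversions over 48 sites: P = 4/48 = 0.083333, Q = 6/48 = 0.125000.
d = −0.5·ln(0.708334) − 0.25·ln(0.750000) = −0.5·(-0.344840) − 0.25·(-0.287682) = 0.2443.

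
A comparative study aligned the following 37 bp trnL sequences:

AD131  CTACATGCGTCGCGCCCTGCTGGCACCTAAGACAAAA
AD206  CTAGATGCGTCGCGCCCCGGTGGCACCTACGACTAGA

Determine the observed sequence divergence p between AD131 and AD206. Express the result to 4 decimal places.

0.1622

The sequences differ at positions 4 (C/G), 18 (T/C), 20 (C/G), 30 (A/C), 34 (A/T), 36 (A/G).
There are 6 differences over 37 sites, so p = 6/37 = 0.1622.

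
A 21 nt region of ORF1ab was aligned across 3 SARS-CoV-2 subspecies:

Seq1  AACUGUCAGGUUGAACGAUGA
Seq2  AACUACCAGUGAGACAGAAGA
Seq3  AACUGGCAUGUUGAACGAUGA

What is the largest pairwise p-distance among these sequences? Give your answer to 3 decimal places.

0.429

Pairwise Hamming distances:
  Seq1 vs Seq2: 8
  Seq1 vs Seq3: 2
  Seq2 vs Seq3: 9
The largest is 9 mismatches, between Seq2 and Seq3; p = 9/21 = 0.429.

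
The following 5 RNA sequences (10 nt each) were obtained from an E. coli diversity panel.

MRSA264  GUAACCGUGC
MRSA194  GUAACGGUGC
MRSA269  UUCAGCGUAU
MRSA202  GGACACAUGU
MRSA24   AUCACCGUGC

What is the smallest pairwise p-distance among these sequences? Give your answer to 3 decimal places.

Pairwise Hamming distances:
  MRSA264 vs MRSA194: 1
  MRSA264 vs MRSA269: 5
  MRSA264 vs MRSA202: 5
  MRSA264 vs MRSA24: 2
  MRSA194 vs MRSA269: 6
  MRSA194 vs MRSA202: 6
  MRSA194 vs MRSA24: 3
  MRSA269 vs MRSA202: 7
  MRSA269 vs MRSA24: 4
  MRSA202 vs MRSA24: 7
The smallest is 1 mismatch, between MRSA264 and MRSA194; p = 1/10 = 0.100.

0.100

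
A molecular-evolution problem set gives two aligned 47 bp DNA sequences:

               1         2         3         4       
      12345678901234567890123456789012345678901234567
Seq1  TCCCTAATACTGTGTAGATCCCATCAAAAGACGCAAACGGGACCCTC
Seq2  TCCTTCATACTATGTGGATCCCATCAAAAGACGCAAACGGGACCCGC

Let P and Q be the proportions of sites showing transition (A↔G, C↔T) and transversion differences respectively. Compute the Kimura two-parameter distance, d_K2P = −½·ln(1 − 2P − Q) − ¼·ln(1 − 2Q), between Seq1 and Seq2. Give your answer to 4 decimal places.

The sequences differ at positions 4 (C/T, transition), 6 (A/C, transversion), 12 (G/A, transition), 16 (A/G, transition), 46 (T/G, transversion).
Of the 5 differences, 3 transitions and 2 transversions over 47 sites: P = 3/47 = 0.063830, Q = 2/47 = 0.042553.
d = −0.5·ln(0.829787) − 0.25·ln(0.914894) = −0.5·(-0.186586) − 0.25·(-0.088947) = 0.1155.

0.1155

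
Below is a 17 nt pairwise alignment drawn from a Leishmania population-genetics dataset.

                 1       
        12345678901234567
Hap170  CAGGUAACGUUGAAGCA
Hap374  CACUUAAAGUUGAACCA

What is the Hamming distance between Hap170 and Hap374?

4

The sequences differ at positions 3 (G/C), 4 (G/U), 8 (C/A), 15 (G/C).
That gives 4 mismatches out of 17 aligned sites, so the Hamming distance is 4.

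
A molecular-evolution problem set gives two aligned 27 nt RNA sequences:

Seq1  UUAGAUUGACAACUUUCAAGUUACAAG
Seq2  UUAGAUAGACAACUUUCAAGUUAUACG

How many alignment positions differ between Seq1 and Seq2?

3

The sequences differ at positions 7 (U/A), 24 (C/U), 26 (A/C).
That gives 3 mismatches out of 27 aligned sites, so the Hamming distance is 3.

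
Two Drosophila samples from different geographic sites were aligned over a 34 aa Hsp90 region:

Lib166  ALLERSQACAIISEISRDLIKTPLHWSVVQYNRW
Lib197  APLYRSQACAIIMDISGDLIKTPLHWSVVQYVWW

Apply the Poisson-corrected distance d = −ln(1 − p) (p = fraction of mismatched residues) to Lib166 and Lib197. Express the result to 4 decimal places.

The sequences differ at positions 2 (L/P), 4 (E/Y), 13 (S/M), 14 (E/D), 17 (R/G), 32 (N/V), 33 (R/W).
p = 7/34 = 0.205882.
d = −ln(1 − 0.205882) = −ln(0.794118) = 0.2305.

0.2305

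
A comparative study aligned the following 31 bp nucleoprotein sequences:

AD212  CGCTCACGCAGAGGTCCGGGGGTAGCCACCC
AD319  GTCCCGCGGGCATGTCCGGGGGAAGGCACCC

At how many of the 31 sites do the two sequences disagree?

10

The sequences differ at positions 1 (C/G), 2 (G/T), 4 (T/C), 6 (A/G), 9 (C/G), 10 (A/G), 11 (G/C), 13 (G/T), 23 (T/A), 26 (C/G).
That gives 10 mismatches out of 31 aligned sites, so the Hamming distance is 10.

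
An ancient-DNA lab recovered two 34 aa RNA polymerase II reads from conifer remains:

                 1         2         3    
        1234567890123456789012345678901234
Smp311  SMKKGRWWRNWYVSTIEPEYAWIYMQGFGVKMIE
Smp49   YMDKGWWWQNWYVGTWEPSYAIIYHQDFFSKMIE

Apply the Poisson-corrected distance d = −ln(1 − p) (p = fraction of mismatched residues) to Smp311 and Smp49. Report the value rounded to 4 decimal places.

0.4353

Differing sites — 1:S/Y; 3:K/D; 6:R/W; 9:R/Q; 14:S/G; 16:I/W; 19:E/S; 22:W/I; 25:M/H; 27:G/D; 29:G/F; 30:V/S.
p = 12/34 = 0.352941.
d = −ln(1 − 0.352941) = −ln(0.647059) = 0.4353.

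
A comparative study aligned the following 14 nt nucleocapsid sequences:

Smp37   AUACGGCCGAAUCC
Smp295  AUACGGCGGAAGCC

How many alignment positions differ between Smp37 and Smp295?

The sequences differ at positions 8 (C/G), 12 (U/G).
That gives 2 mismatches out of 14 aligned sites, so the Hamming distance is 2.

2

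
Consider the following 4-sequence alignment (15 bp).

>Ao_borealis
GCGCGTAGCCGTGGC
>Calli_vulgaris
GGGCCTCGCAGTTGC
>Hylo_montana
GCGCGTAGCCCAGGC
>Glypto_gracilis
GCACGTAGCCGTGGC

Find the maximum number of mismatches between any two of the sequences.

7

Pairwise Hamming distances:
  Ao_borealis vs Calli_vulgaris: 5
  Ao_borealis vs Hylo_montana: 2
  Ao_borealis vs Glypto_gracilis: 1
  Calli_vulgaris vs Hylo_montana: 7
  Calli_vulgaris vs Glypto_gracilis: 6
  Hylo_montana vs Glypto_gracilis: 3
The largest is 7, between Calli_vulgaris and Hylo_montana.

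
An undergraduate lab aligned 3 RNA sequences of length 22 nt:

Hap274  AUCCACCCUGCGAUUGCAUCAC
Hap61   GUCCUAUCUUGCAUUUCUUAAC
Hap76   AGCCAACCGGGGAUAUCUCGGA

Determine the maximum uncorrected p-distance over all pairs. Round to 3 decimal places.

0.545

Pairwise Hamming distances:
  Hap274 vs Hap61: 10
  Hap274 vs Hap76: 11
  Hap61 vs Hap76: 12
The largest is 12 mismatches, between Hap61 and Hap76; p = 12/22 = 0.545.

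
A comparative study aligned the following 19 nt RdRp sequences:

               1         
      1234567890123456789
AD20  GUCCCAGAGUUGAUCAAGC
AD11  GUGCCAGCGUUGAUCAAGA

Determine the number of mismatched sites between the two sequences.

3

The sequences differ at positions 3 (C/G), 8 (A/C), 19 (C/A).
That gives 3 mismatches out of 19 aligned sites, so the Hamming distance is 3.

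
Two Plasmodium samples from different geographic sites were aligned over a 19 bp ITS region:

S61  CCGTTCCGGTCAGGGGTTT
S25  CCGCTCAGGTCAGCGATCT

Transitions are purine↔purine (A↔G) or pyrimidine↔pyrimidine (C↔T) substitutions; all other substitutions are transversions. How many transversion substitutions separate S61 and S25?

2

Differing sites — 4:T/C (Ti); 7:C/A (Tv); 14:G/C (Tv); 16:G/A (Ti); 18:T/C (Ti).
Of the 5 differences, 3 transitions and 2 transversions, so the answer is 2.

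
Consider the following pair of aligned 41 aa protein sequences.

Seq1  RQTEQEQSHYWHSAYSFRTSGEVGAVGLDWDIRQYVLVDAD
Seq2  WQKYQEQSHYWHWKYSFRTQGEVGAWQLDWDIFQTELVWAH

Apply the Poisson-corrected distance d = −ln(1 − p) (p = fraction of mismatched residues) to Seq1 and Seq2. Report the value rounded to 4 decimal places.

Mismatches occur at site 1 (R→W), site 3 (T→K), site 4 (E→Y), site 13 (S→W), site 14 (A→K), site 20 (S→Q), site 26 (V→W), site 27 (G→Q), site 33 (R→F), site 35 (Y→T), site 36 (V→E), site 39 (D→W), site 41 (D→H).
p = 13/41 = 0.317073.
d = −ln(1 − 0.317073) = −ln(0.682927) = 0.3814.

0.3814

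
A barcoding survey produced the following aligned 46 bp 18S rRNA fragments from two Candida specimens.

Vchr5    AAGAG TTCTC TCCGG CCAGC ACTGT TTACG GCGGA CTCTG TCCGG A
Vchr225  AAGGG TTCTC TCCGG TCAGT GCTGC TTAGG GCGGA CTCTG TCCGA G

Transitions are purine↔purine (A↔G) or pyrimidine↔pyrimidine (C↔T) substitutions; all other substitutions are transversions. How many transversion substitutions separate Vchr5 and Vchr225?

1

The sequences differ at positions 4 (A/G, transition), 16 (C/T, transition), 20 (C/T, transition), 21 (A/G, transition), 25 (T/C, transition), 29 (C/G, transversion), 45 (G/A, transition), 46 (A/G, transition).
Of the 8 differences, 7 transitions and 1 transversion, so the answer is 1.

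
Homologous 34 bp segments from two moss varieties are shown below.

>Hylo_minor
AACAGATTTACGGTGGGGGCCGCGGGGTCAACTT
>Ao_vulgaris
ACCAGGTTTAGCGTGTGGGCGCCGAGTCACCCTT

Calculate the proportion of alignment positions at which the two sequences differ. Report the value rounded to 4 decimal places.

0.3824

Differing sites — 2:A/C; 6:A/G; 11:C/G; 12:G/C; 16:G/T; 21:C/G; 22:G/C; 25:G/A; 27:G/T; 28:T/C; 29:C/A; 30:A/C; 31:A/C.
There are 13 differences over 34 sites, so p = 13/34 = 0.3824.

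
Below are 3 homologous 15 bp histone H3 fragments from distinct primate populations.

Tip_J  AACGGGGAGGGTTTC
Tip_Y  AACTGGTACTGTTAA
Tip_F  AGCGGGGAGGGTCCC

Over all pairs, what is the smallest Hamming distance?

Pairwise Hamming distances:
  Tip_J vs Tip_Y: 6
  Tip_J vs Tip_F: 3
  Tip_Y vs Tip_F: 8
The smallest is 3, between Tip_J and Tip_F.

3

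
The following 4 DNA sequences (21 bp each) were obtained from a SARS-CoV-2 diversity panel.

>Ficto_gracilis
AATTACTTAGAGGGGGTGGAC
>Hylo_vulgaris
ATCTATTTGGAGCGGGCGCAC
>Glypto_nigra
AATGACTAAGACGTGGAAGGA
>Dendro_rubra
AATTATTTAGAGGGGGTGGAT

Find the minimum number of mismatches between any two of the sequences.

2

Pairwise Hamming distances:
  Ficto_gracilis vs Hylo_vulgaris: 7
  Ficto_gracilis vs Glypto_nigra: 8
  Ficto_gracilis vs Dendro_rubra: 2
  Hylo_vulgaris vs Glypto_nigra: 14
  Hylo_vulgaris vs Dendro_rubra: 7
  Glypto_nigra vs Dendro_rubra: 9
The smallest is 2, between Ficto_gracilis and Dendro_rubra.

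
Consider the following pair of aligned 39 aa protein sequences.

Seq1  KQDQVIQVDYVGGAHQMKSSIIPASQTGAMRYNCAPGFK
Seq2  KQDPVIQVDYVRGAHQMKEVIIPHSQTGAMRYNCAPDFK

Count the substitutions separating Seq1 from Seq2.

The sequences differ at positions 4 (Q/P), 12 (G/R), 19 (S/E), 20 (S/V), 24 (A/H), 37 (G/D).
That gives 6 mismatches out of 39 aligned sites, so the Hamming distance is 6.

6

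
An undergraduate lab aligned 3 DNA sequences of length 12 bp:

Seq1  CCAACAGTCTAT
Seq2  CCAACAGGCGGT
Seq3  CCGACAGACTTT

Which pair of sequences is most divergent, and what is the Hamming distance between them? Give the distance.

4

Pairwise Hamming distances:
  Seq1 vs Seq2: 3
  Seq1 vs Seq3: 3
  Seq2 vs Seq3: 4
The largest is 4, between Seq2 and Seq3.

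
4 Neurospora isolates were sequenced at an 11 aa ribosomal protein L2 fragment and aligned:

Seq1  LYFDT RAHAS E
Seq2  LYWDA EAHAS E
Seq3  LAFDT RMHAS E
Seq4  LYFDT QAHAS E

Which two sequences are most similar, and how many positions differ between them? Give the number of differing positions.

1

Pairwise Hamming distances:
  Seq1 vs Seq2: 3
  Seq1 vs Seq3: 2
  Seq1 vs Seq4: 1
  Seq2 vs Seq3: 5
  Seq2 vs Seq4: 3
  Seq3 vs Seq4: 3
The smallest is 1, between Seq1 and Seq4.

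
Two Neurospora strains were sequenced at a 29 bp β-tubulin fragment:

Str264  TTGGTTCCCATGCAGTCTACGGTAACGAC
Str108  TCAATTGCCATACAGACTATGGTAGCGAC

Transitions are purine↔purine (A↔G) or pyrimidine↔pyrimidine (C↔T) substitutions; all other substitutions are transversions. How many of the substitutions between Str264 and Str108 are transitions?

6

Mismatches occur at site 2 (T→C, transition), site 3 (G→A, transition), site 4 (G→A, transition), site 7 (C→G, transversion), site 12 (G→A, transition), site 16 (T→A, transversion), site 20 (C→T, transition), site 25 (A→G, transition).
Of the 8 differences, 6 transitions and 2 transversions, so the answer is 6.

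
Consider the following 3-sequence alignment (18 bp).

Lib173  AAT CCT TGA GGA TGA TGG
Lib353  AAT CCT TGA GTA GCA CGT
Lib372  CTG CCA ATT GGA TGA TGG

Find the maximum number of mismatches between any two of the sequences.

12

Pairwise Hamming distances:
  Lib173 vs Lib353: 5
  Lib173 vs Lib372: 7
  Lib353 vs Lib372: 12
The largest is 12, between Lib353 and Lib372.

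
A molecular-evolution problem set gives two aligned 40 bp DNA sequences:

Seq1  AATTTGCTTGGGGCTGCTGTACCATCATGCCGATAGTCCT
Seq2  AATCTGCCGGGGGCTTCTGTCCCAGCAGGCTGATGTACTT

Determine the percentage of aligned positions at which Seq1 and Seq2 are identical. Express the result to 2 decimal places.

70.00%

Mismatches occur at site 4 (T/C), site 8 (T/C), site 9 (T/G), site 16 (G/T), site 21 (A/C), site 25 (T/G), site 28 (T/G), site 31 (C/T), site 35 (A/G), site 36 (G/T), site 37 (T/A), site 39 (C/T).
28 of the 40 sites match, so the percent identity is 28/40 × 100 = 70.00%.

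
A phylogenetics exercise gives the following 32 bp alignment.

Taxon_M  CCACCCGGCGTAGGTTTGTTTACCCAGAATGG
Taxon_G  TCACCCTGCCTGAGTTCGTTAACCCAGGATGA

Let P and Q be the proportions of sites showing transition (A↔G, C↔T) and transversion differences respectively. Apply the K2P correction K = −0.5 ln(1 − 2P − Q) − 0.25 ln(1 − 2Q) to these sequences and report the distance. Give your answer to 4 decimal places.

0.3682

The sequences differ at positions 1 (C/T, transition), 7 (G/T, transversion), 10 (G/C, transversion), 12 (A/G, transition), 13 (G/A, transition), 17 (T/C, transition), 21 (T/A, transversion), 28 (A/G, transition), 32 (G/A, transition).
Of the 9 differences, 6 transitions and 3 transversions over 32 sites: P = 6/32 = 0.187500, Q = 3/32 = 0.093750.
d = −0.5·ln(0.531250) − 0.25·ln(0.812500) = −0.5·(-0.632523) − 0.25·(-0.207639) = 0.3682.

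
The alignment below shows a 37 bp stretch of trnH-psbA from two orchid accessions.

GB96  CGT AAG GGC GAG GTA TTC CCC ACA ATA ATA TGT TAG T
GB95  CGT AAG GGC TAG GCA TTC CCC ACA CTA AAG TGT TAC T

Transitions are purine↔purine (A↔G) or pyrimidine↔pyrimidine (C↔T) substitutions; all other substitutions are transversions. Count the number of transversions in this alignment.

4

Differing sites — 10:G/T (Tv); 14:T/C (Ti); 25:A/C (Tv); 29:T/A (Tv); 30:A/G (Ti); 36:G/C (Tv).
Of the 6 differences, 2 transitions and 4 transversions, so the answer is 4.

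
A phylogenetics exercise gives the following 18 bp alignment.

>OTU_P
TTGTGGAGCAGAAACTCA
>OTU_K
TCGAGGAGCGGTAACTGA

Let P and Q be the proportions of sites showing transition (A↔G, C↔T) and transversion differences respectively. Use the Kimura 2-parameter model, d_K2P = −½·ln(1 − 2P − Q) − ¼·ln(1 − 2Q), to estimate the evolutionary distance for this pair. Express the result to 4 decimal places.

0.3476

Differing sites — 2:T/C (Ti); 4:T/A (Tv); 10:A/G (Ti); 12:A/T (Tv); 17:C/G (Tv).
Of the 5 differences, 2 transitions and 3 transversions over 18 sites: P = 2/18 = 0.111111, Q = 3/18 = 0.166667.
d = −0.5·ln(0.611111) − 0.25·ln(0.666666) = −0.5·(-0.492477) − 0.25·(-0.405466) = 0.3476.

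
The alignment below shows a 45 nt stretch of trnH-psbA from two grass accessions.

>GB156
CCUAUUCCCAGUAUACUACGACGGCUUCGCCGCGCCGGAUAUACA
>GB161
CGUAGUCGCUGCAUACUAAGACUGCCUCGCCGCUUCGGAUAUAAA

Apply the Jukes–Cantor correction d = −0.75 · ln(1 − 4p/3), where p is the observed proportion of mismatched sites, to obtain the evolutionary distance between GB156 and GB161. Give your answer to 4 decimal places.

Differing sites — 2:C/G; 5:U/G; 8:C/G; 10:A/U; 12:U/C; 19:C/A; 23:G/U; 26:U/C; 34:G/U; 35:C/U; 44:C/A.
p = 11/45 = 0.244444.
d = −0.75 · ln(1 − (4/3)·0.244444) = −0.75 · ln(0.674075) = −0.75 · (-0.394414) = 0.2958.

0.2958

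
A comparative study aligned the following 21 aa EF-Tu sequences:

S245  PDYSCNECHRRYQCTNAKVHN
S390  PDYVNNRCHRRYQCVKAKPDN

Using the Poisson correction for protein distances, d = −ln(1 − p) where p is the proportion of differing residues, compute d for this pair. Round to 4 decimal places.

Mismatches occur at site 4 (S↔V), site 5 (C↔N), site 7 (E↔R), site 15 (T↔V), site 16 (N↔K), site 19 (V↔P), site 20 (H↔D).
p = 7/21 = 0.333333.
d = −ln(1 − 0.333333) = −ln(0.666667) = 0.4055.

0.4055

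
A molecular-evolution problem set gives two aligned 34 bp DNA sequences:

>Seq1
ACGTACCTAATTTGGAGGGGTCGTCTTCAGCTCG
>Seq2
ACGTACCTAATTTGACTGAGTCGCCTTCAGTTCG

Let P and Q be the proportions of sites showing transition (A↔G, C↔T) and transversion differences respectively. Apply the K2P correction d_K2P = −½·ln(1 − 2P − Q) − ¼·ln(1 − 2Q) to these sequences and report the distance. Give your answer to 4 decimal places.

0.2054

Differing sites — 15:G/A (Ti); 16:A/C (Tv); 17:G/T (Tv); 19:G/A (Ti); 24:T/C (Ti); 31:C/T (Ti).
Of the 6 differences, 4 transitions and 2 transversions over 34 sites: P = 4/34 = 0.117647, Q = 2/34 = 0.058824.
d = −0.5·ln(0.705882) − 0.25·ln(0.882352) = −0.5·(-0.348307) − 0.25·(-0.125164) = 0.2054.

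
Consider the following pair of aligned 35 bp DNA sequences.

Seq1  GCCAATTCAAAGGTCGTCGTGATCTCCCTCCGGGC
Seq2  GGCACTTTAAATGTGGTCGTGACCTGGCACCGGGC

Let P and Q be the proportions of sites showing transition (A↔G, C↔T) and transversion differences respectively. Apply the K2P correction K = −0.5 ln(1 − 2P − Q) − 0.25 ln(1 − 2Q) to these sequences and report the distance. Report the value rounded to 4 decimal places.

Mismatches occur at site 2 (C/G, transversion), site 5 (A/C, transversion), site 8 (C/T, transition), site 12 (G/T, transversion), site 15 (C/G, transversion), site 23 (T/C, transition), site 26 (C/G, transversion), site 27 (C/G, transversion), site 29 (T/A, transversion).
Of the 9 differences, 2 transitions and 7 transversions over 35 sites: P = 2/35 = 0.057143, Q = 7/35 = 0.200000.
d = −0.5·ln(0.685714) − 0.25·ln(0.600000) = −0.5·(-0.377295) − 0.25·(-0.510826) = 0.3164.

0.3164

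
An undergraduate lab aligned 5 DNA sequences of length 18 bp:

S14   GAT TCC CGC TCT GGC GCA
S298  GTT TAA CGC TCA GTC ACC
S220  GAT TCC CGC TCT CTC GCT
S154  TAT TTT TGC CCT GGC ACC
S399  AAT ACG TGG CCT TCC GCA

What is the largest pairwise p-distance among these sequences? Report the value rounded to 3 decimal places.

0.722

Pairwise Hamming distances:
  S14 vs S298: 7
  S14 vs S220: 3
  S14 vs S154: 7
  S14 vs S399: 8
  S298 vs S220: 7
  S298 vs S154: 8
  S298 vs S399: 13
  S220 vs S154: 9
  S220 vs S399: 9
  S154 vs S399: 9
The largest is 13 mismatches, between S298 and S399; p = 13/18 = 0.722.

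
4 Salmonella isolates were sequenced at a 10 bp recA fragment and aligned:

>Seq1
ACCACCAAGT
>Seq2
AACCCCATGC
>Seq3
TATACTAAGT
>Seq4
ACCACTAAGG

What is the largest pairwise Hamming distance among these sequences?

6

Pairwise Hamming distances:
  Seq1 vs Seq2: 4
  Seq1 vs Seq3: 4
  Seq1 vs Seq4: 2
  Seq2 vs Seq3: 6
  Seq2 vs Seq4: 5
  Seq3 vs Seq4: 4
The largest is 6, between Seq2 and Seq3.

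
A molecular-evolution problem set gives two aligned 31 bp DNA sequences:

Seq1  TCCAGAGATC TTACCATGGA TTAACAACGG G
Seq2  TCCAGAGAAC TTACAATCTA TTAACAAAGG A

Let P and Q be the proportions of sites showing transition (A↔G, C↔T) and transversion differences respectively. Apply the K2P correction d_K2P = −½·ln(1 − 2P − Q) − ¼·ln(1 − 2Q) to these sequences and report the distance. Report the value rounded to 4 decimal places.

0.2253

Differing sites — 9:T/A (Tv); 15:C/A (Tv); 18:G/C (Tv); 19:G/T (Tv); 28:C/A (Tv); 31:G/A (Ti).
Of the 6 differences, 1 transition and 5 transversions over 31 sites: P = 1/31 = 0.032258, Q = 5/31 = 0.161290.
d = −0.5·ln(0.774194) − 0.25·ln(0.677420) = −0.5·(-0.255933) − 0.25·(-0.389464) = 0.2253.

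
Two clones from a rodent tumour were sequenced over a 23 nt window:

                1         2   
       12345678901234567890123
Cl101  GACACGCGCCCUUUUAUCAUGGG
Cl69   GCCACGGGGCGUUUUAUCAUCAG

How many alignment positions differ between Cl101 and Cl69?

6

Mismatches occur at site 2 (A→C), site 7 (C→G), site 9 (C→G), site 11 (C→G), site 21 (G→C), site 22 (G→A).
That gives 6 mismatches out of 23 aligned sites, so the Hamming distance is 6.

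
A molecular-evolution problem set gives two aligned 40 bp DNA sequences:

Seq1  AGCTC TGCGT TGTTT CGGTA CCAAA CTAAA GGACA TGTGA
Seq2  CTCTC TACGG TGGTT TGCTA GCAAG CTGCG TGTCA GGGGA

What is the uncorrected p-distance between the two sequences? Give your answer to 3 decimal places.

0.400

The sequences differ at positions 1 (A/C), 2 (G/T), 7 (G/A), 10 (T/G), 13 (T/G), 16 (C/T), 18 (G/C), 21 (C/G), 25 (A/G), 28 (A/G), 29 (A/C), 30 (A/G), 31 (G/T), 33 (A/T), 36 (T/G), 38 (T/G).
There are 16 differences over 40 sites, so p = 16/40 = 0.400.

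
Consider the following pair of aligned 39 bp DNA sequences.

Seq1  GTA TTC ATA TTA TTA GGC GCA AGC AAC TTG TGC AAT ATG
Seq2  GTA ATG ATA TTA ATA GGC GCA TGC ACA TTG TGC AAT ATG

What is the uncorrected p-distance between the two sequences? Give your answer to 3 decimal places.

0.154

Differing sites — 4:T/A; 6:C/G; 13:T/A; 22:A/T; 26:A/C; 27:C/A.
There are 6 differences over 39 sites, so p = 6/39 = 0.154.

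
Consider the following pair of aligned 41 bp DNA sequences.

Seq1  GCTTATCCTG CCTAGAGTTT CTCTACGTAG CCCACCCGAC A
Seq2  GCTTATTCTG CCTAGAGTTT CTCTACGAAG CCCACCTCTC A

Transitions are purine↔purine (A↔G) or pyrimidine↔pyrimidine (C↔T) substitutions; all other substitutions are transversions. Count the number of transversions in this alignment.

3

The sequences differ at positions 7 (C/T, transition), 28 (T/A, transversion), 37 (C/T, transition), 38 (G/C, transversion), 39 (A/T, transversion).
Of the 5 differences, 2 transitions and 3 transversions, so the answer is 3.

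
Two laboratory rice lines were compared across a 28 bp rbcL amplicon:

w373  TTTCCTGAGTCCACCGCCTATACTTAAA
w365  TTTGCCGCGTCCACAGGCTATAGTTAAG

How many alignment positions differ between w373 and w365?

7

The sequences differ at positions 4 (C/G), 6 (T/C), 8 (A/C), 15 (C/A), 17 (C/G), 23 (C/G), 28 (A/G).
That gives 7 mismatches out of 28 aligned sites, so the Hamming distance is 7.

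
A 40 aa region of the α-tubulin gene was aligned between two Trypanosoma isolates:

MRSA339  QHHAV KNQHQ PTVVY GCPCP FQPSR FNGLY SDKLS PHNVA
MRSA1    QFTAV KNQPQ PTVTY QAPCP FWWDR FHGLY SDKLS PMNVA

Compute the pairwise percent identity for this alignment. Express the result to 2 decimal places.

72.50%

Differing sites — 2:H/F; 3:H/T; 9:H/P; 14:V/T; 16:G/Q; 17:C/A; 22:Q/W; 23:P/W; 24:S/D; 27:N/H; 37:H/M.
29 of the 40 sites match, so the percent identity is 29/40 × 100 = 72.50%.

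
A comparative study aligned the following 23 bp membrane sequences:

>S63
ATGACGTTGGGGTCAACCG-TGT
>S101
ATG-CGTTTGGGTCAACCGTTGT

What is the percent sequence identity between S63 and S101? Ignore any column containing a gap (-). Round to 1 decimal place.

95.2%

Excluding the 2 gap columns leaves 21 comparable sites.
The sequences differ at position 9 (G/T).
20 of the 21 comparable sites match, so the percent identity is 20/21 × 100 = 95.2%.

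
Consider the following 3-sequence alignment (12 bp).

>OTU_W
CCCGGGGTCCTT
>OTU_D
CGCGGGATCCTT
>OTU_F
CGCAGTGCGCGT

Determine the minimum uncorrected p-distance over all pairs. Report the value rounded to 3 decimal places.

Pairwise Hamming distances:
  OTU_W vs OTU_D: 2
  OTU_W vs OTU_F: 6
  OTU_D vs OTU_F: 6
The smallest is 2 mismatches, between OTU_W and OTU_D; p = 2/12 = 0.167.

0.167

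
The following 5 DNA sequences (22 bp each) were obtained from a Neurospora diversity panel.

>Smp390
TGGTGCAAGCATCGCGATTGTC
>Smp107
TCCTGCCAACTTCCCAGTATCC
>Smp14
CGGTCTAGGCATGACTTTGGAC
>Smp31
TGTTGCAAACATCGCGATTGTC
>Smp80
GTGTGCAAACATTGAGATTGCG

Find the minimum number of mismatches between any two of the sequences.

2

Pairwise Hamming distances:
  Smp390 vs Smp107: 11
  Smp390 vs Smp14: 10
  Smp390 vs Smp31: 2
  Smp390 vs Smp80: 7
  Smp107 vs Smp14: 16
  Smp107 vs Smp31: 10
  Smp107 vs Smp80: 13
  Smp14 vs Smp31: 12
  Smp14 vs Smp80: 14
  Smp31 vs Smp80: 7
The smallest is 2, between Smp390 and Smp31.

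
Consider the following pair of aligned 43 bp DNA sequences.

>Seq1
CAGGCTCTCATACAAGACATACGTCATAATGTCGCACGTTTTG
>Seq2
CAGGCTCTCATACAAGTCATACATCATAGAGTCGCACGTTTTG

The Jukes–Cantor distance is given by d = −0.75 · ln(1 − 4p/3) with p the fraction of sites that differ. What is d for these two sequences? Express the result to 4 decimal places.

0.0993

Differing sites — 17:A/T; 23:G/A; 29:A/G; 30:T/A.
p = 4/43 = 0.093023.
d = −0.75 · ln(1 − (4/3)·0.093023) = −0.75 · ln(0.875969) = −0.75 · (-0.132425) = 0.0993.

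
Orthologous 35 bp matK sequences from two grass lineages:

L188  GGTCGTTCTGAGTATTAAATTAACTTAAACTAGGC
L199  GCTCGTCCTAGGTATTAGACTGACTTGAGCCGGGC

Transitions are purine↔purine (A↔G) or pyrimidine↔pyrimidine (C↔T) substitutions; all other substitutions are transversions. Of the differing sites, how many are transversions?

1

The sequences differ at positions 2 (G/C, transversion), 7 (T/C, transition), 10 (G/A, transition), 11 (A/G, transition), 18 (A/G, transition), 20 (T/C, transition), 22 (A/G, transition), 27 (A/G, transition), 29 (A/G, transition), 31 (T/C, transition), 32 (A/G, transition).
Of the 11 differences, 10 transitions and 1 transversion, so the answer is 1.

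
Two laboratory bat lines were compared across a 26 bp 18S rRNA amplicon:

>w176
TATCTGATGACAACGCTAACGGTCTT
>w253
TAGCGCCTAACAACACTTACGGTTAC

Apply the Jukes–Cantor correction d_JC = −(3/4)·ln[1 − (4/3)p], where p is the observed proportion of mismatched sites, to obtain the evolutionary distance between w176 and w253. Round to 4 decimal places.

0.5393

The sequences differ at positions 3 (T/G), 5 (T/G), 6 (G/C), 7 (A/C), 9 (G/A), 15 (G/A), 18 (A/T), 24 (C/T), 25 (T/A), 26 (T/C).
p = 10/26 = 0.384615.
d = −0.75 · ln(1 − (4/3)·0.384615) = −0.75 · ln(0.487180) = −0.75 · (-0.719122) = 0.5393.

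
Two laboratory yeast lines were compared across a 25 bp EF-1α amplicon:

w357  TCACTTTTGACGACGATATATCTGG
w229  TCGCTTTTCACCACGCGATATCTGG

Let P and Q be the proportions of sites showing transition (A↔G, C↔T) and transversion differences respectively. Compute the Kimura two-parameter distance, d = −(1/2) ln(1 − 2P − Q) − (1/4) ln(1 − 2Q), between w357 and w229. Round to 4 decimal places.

Mismatches occur at site 3 (A/G, transition), site 9 (G/C, transversion), site 12 (G/C, transversion), site 16 (A/C, transversion), site 17 (T/G, transversion).
Of the 5 differences, 1 transition and 4 transversions over 25 sites: P = 1/25 = 0.040000, Q = 4/25 = 0.160000.
d = −0.5·ln(0.760000) − 0.25·ln(0.680000) = −0.5·(-0.274437) − 0.25·(-0.385662) = 0.2336.

0.2336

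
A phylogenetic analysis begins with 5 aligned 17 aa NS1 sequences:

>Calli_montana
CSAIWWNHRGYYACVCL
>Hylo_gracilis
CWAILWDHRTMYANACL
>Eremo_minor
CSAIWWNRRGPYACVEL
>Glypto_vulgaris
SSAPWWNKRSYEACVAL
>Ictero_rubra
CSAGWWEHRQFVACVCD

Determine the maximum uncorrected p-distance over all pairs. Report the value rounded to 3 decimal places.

Pairwise Hamming distances:
  Calli_montana vs Hylo_gracilis: 7
  Calli_montana vs Eremo_minor: 3
  Calli_montana vs Glypto_vulgaris: 6
  Calli_montana vs Ictero_rubra: 6
  Hylo_gracilis vs Eremo_minor: 9
  Hylo_gracilis vs Glypto_vulgaris: 12
  Hylo_gracilis vs Ictero_rubra: 10
  Eremo_minor vs Glypto_vulgaris: 7
  Eremo_minor vs Ictero_rubra: 8
  Glypto_vulgaris vs Ictero_rubra: 9
The largest is 12 mismatches, between Hylo_gracilis and Glypto_vulgaris; p = 12/17 = 0.706.

0.706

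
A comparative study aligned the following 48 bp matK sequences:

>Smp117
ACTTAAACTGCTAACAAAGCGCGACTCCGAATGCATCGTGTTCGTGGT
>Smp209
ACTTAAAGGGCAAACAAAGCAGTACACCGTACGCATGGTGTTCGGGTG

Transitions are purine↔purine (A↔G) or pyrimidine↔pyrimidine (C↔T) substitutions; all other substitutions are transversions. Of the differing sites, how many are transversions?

11

The sequences differ at positions 8 (C/G, transversion), 9 (T/G, transversion), 12 (T/A, transversion), 21 (G/A, transition), 22 (C/G, transversion), 23 (G/T, transversion), 26 (T/A, transversion), 30 (A/T, transversion), 32 (T/C, transition), 37 (C/G, transversion), 45 (T/G, transversion), 47 (G/T, transversion), 48 (T/G, transversion).
Of the 13 differences, 2 transitions and 11 transversions, so the answer is 11.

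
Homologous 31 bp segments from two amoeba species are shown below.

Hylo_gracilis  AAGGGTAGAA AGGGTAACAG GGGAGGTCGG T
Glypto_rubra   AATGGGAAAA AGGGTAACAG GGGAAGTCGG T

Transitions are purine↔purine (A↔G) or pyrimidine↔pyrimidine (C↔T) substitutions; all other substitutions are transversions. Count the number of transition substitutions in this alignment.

2

Differing sites — 3:G/T (Tv); 6:T/G (Tv); 8:G/A (Ti); 25:G/A (Ti).
Of the 4 differences, 2 transitions and 2 transversions, so the answer is 2.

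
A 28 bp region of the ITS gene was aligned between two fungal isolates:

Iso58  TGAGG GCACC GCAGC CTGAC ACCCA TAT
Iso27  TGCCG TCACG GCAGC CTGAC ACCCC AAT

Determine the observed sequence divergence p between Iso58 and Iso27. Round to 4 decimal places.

Mismatches occur at site 3 (A↔C), site 4 (G↔C), site 6 (G↔T), site 10 (C↔G), site 25 (A↔C), site 26 (T↔A).
There are 6 differences over 28 sites, so p = 6/28 = 0.2143.

0.2143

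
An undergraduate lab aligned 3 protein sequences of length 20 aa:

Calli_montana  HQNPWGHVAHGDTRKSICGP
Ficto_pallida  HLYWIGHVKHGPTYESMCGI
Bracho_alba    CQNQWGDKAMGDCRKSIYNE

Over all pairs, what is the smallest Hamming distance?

9

Pairwise Hamming distances:
  Calli_montana vs Ficto_pallida: 10
  Calli_montana vs Bracho_alba: 9
  Ficto_pallida vs Bracho_alba: 17
The smallest is 9, between Calli_montana and Bracho_alba.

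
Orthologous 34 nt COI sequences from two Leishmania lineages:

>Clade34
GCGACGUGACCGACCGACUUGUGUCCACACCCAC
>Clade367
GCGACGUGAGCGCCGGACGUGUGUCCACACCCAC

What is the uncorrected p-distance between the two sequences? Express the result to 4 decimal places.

0.1176

Mismatches occur at site 10 (C→G), site 13 (A→C), site 15 (C→G), site 19 (U→G).
There are 4 differences over 34 sites, so p = 4/34 = 0.1176.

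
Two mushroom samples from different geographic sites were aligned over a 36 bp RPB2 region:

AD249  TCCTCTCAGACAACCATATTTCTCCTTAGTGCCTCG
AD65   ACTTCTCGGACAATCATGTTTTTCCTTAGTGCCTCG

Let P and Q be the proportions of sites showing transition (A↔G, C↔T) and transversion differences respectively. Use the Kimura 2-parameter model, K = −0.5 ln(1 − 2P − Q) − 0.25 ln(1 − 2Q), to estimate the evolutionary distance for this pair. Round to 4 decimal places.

0.1966

Mismatches occur at site 1 (T/A, transversion), site 3 (C/T, transition), site 8 (A/G, transition), site 14 (C/T, transition), site 18 (A/G, transition), site 22 (C/T, transition).
Of the 6 differences, 5 transitions and 1 transversion over 36 sites: P = 5/36 = 0.138889, Q = 1/36 = 0.027778.
d = −0.5·ln(0.694444) − 0.25·ln(0.944444) = −0.5·(-0.364644) − 0.25·(-0.057159) = 0.1966.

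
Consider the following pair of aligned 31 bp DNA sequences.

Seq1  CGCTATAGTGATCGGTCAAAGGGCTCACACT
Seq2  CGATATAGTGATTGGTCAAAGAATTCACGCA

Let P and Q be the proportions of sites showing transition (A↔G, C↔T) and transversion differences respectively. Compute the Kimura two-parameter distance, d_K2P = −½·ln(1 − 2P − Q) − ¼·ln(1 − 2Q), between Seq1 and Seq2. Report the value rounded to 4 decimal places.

Mismatches occur at site 3 (C→A, transversion), site 13 (C→T, transition), site 22 (G→A, transition), site 23 (G→A, transition), site 24 (C→T, transition), site 29 (A→G, transition), site 31 (T→A, transversion).
Of the 7 differences, 5 transitions and 2 transversions over 31 sites: P = 5/31 = 0.161290, Q = 2/31 = 0.064516.
d = −0.5·ln(0.612904) − 0.25·ln(0.870968) = −0.5·(-0.489547) − 0.25·(-0.138150) = 0.2793.

0.2793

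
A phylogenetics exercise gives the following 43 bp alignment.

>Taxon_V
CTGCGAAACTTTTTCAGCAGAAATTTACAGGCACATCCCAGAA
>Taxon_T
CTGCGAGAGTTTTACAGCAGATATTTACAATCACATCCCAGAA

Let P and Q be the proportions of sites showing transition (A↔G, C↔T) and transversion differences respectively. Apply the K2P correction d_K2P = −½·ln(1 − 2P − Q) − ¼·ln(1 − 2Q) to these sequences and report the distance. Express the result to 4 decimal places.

The sequences differ at positions 7 (A/G, transition), 9 (C/G, transversion), 14 (T/A, transversion), 22 (A/T, transversion), 30 (G/A, transition), 31 (G/T, transversion).
Of the 6 differences, 2 transitions and 4 transversions over 43 sites: P = 2/43 = 0.046512, Q = 4/43 = 0.093023.
d = −0.5·ln(0.813953) − 0.25·ln(0.813954) = −0.5·(-0.205853) − 0.25·(-0.205851) = 0.1544.

0.1544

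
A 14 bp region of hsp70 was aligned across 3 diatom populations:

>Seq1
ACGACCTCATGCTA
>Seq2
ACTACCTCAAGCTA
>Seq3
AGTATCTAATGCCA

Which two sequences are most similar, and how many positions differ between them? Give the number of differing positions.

2

Pairwise Hamming distances:
  Seq1 vs Seq2: 2
  Seq1 vs Seq3: 5
  Seq2 vs Seq3: 5
The smallest is 2, between Seq1 and Seq2.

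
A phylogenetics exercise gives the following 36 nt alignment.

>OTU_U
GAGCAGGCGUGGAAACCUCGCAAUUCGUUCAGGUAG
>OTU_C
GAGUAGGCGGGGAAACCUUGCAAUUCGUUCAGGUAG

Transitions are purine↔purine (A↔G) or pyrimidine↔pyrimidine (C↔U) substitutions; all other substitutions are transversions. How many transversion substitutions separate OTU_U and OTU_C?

1

The sequences differ at positions 4 (C/U, transition), 10 (U/G, transversion), 19 (C/U, transition).
Of the 3 differences, 2 transitions and 1 transversion, so the answer is 1.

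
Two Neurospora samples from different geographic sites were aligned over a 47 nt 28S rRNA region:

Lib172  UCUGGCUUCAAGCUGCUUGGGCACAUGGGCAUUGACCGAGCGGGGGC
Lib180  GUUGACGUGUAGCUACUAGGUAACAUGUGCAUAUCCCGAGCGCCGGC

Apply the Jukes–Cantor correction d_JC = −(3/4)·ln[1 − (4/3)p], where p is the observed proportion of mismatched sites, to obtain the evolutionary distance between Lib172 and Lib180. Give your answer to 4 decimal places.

0.4537

Mismatches occur at site 1 (U↔G), site 2 (C↔U), site 5 (G↔A), site 7 (U↔G), site 9 (C↔G), site 10 (A↔U), site 15 (G↔A), site 18 (U↔A), site 21 (G↔U), site 22 (C↔A), site 28 (G↔U), site 33 (U↔A), site 34 (G↔U), site 35 (A↔C), site 43 (G↔C), site 44 (G↔C).
p = 16/47 = 0.340426.
d = −0.75 · ln(1 − (4/3)·0.340426) = −0.75 · ln(0.546099) = −0.75 · (-0.604955) = 0.4537.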